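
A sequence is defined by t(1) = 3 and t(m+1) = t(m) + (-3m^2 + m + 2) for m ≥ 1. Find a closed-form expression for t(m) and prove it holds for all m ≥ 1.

Claim: t(m) = -m^3 + 2m^2 + m + 1.

Base case: t(1) = 3, and -1^3 + 2·1^2 + 1 + 1 = 3.
Assume t(j) = -j^3 + 2j^2 + j + 1.
Then t(j+1) = t(j) + (-3j^2 + j + 2) = (-j^3 + 2j^2 + j + 1) + (-3j^2 + j + 2) = -j^3 − j^2 + 2j + 3,
and -(j+1)^3 + 2·(j+1)^2 + (j+1) + 1 = -j^3 − j^2 + 2j + 3.
Hence t(m) = -m^3 + 2m^2 + m + 1 for every m ≥ 1, by induction.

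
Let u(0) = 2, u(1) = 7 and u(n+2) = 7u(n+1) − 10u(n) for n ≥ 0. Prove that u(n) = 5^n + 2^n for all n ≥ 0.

Base cases: u(0) = 2 and 5^0 + 2^0 = 2; u(1) = 7 and 5^1 + 2^1 = 7.
Assume u(j) = 5^j + 2^j for all 0 ≤ j ≤ r, where r ≥ 1.
Then u(r+1) = 7u(r) − 10u(r−1) = 7·(5^r + 2^r) − 10·(5^{r−1} + 2^{r−1}) = (7·5 − 10)5^{r−1} + (7·2 − 10)2^{r−1} = 25·5^{r−1} + 4·2^{r−1} = 5^{r+1} + 2^{r+1}.
By strong induction, u(n) = 5^n + 2^n for all n ≥ 0.

u(n) = 5^n + 2^n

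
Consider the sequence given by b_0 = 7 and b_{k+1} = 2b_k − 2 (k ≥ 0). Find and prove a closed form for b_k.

Claim: b_k = 5·2^k + 2.

Base case: b_0 = 7, and 5·2^0 + 2 = 5 + 2 = 7.
Assume b_r = 5·2^r + 2 for some r ≥ 0.
Then b_{r+1} = 2b_r − 2 = 2·(5·2^r + 2) − 2 = 10·2^r + 4 − 2 = 5·2^{r+1} + 2.
So the formula holds for r+1, and by induction b_k = 5·2^k + 2 for all k ≥ 0.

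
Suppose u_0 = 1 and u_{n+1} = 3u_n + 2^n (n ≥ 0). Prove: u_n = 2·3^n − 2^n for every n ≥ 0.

Base case: u_0 = 1, and 2·3^0 − 2^0 = 2 − 1 = 1.
Assume u_r = 2·3^r − 2^r for some r ≥ 0.
Then u_{r+1} = 3u_r + 2^r = 3·(2·3^r − 2^r) + 2^r = 2·3^{r+1} − 3·2^r + 2^r = 2·3^{r+1} − 2·2^r = 2·3^{r+1} − 2^{r+1}.
Hence u_n = 2·3^n − 2^n for every n ≥ 0, by induction.

u_n = 2·3^n − 2^n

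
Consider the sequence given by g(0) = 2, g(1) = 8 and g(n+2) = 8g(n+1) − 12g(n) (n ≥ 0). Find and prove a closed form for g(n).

Claim: g(n) = 6^n + 2^n.

Base cases: g(0) = 2 and 6^0 + 2^0 = 2; g(1) = 8 and 6^1 + 2^1 = 8.
Assume g(j) = 6^j + 2^j for all 0 ≤ j ≤ r, where r ≥ 1.
Then g(r+1) = 8g(r) − 12g(r−1) = 8·(6^r + 2^r) − 12·(6^{r−1} + 2^{r−1}) = (8·6 − 12)6^{r−1} + (8·2 − 12)2^{r−1} = 36·6^{r−1} + 4·2^{r−1} = 6^{r+1} + 2^{r+1}.
This completes the inductive step, so g(n) = 6^n + 2^n for all n ≥ 0.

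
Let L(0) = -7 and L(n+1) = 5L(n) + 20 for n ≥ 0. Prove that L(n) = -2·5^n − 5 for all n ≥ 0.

Base case: L(0) = -7, and -2·5^0 − 5 = -2 − 5 = -7.
Assume L(k) = -2·5^k − 5 for some k ≥ 0.
Then L(k+1) = 5L(k) + 20 = 5·(-2·5^k − 5) + 20 = -10·5^k − 25 + 20 = -2·5^{k+1} − 5.
By induction, L(n) = -2·5^n − 5 for all n ≥ 0.

L(n) = -2·5^n − 5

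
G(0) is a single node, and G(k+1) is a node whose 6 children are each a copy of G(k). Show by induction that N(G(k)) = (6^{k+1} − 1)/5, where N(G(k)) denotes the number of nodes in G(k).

Base case: N(G(0)) = 1, and (6^{0+1} − 1)/5 = 1.
Assume N(G(m)) = (6^{m+1} − 1)/5.
Then N(G(m+1)) = 1 + 6N(G(m)) = 1 + 6·(6^{m+1} − 1)/5 = 1 + (6^{m+2} − 6)/5 = (5 + 6^{m+2} − 6)/5 = (6^{m+2} − 1)/5.
By induction, N(G(k)) = (6^{k+1} − 1)/5 for all k ≥ 0.

N(G(k)) = (6^{k+1} − 1)/5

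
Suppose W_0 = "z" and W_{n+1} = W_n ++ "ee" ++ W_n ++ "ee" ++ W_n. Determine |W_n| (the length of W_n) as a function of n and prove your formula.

Claim: |W_n| = 3^{n+1} − 2.

Base case: |W_0| = 1, and 3^{0+1} − 2 = 1.
Assume |W_m| = 3^{m+1} − 2.
Then |W_{m+1}| = 3|W_m| + 4 = 3(3^{m+1} − 2) + 4 = 3^{m+2} − 6 + 4 = 3^{m+2} − 2.
This completes the inductive step, so |W_n| = 3^{n+1} − 2 for all n ≥ 0.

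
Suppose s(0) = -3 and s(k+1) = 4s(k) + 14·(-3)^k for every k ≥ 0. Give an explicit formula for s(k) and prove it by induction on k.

Claim: s(k) = -4^k − 2·(-3)^k.

Base case: s(0) = -3, and -4^0 − 2·(-3)^0 = -1 − 2 = -3.
Assume s(r) = -4^r − 2·(-3)^r for some r ≥ 0.
Then s(r+1) = 4s(r) + 14·(-3)^r = 4·(-4^r − 2·(-3)^r) + 14·(-3)^r = -4^{r+1} − 8·(-3)^r + 14·(-3)^r = -4^{r+1} + 6·(-3)^r = -4^{r+1} − 2·(-3)^{r+1}.
This completes the inductive step, so s(k) = -4^k − 2·(-3)^k for all k ≥ 0.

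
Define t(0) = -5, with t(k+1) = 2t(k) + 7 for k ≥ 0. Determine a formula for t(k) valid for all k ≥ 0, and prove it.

Claim: t(k) = 2^{k+1} − 7.

Base case: t(0) = -5, and 2^{0+1} − 7 = 2 − 7 = -5.
Assume t(j) = 2^{j+1} − 7 for some j ≥ 0.
Then t(j+1) = 2t(j) + 7 = 2·(2^{j+1} − 7) + 7 = 2^{j+2} − 14 + 7 = 2^{j+2} − 7.
By induction, t(k) = 2^{k+1} − 7 for all k ≥ 0.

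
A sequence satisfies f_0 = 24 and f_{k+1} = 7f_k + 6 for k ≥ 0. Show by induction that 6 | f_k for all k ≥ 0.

Base case: f_0 = 24 = 6·4, so 6 | f_0.
Assume 6 | f_j, so f_j = 6t for some integer t.
Then f_{j+1} = 7f_j + 6 = 7·(6t) + 6 = 6(7t + 1), so 6 | f_{j+1}.
This completes the inductive step, so 6 | f_k for all k ≥ 0.

6 | f_k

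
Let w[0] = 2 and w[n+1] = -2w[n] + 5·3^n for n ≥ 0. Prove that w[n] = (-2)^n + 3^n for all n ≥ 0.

Base case: w[0] = 2, and (-2)^0 + 3^0 = 1 + 1 = 2.
Assume w[j] = (-2)^j + 3^j for some j ≥ 0.
Then w[j+1] = -2w[j] + 5·3^j = -2·((-2)^j + 3^j) + 5·3^j = (-2)^{j+1} − 2·3^j + 5·3^j = (-2)^{j+1} + 3·3^j = (-2)^{j+1} + 3^{j+1}.
So the formula holds for j+1, and by induction w[n] = (-2)^n + 3^n for all n ≥ 0.

w[n] = (-2)^n + 3^n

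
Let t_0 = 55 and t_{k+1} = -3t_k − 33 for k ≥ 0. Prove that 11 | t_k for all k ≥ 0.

Base case: t_0 = 55 = 11·5, so 11 | t_0.
Assume 11 | t_m, so t_m = 11s for some integer s.
Then t_{m+1} = -3t_m − 33 = -3·(11s) − 33 = 11(-3s − 3), so 11 | t_{m+1}.
By induction, 11 | t_k for all k ≥ 0.

11 | t_k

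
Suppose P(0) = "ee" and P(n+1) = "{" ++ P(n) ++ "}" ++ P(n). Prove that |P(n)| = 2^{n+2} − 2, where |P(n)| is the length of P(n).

Base case: |P(0)| = 2, and 2^{0+2} − 2 = 2.
Assume |P(r)| = 2^{r+2} − 2.
Then |P(r+1)| = 1 + |P(r)| + 1 + |P(r)| = 2|P(r)| + 2 = 2(2^{r+2} − 2) + 2 = 2^{r+3} − 4 + 2 = 2^{r+3} − 2.
This completes the inductive step, so |P(n)| = 2^{n+2} − 2 for all n ≥ 0.

|P(n)| = 2^{n+2} − 2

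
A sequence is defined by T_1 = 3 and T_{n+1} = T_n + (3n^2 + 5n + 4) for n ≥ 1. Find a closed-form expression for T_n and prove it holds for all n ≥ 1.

Claim: T_n = n^3 + n^2 + 2n − 1.

Base case: T_1 = 3, and 1^3 + 1^2 + 2·1 − 1 = 3.
Assume T_m = m^3 + m^2 + 2m − 1.
Then T_{m+1} = T_m + (3m^2 + 5m + 4) = (m^3 + m^2 + 2m − 1) + (3m^2 + 5m + 4) = m^3 + 4m^2 + 7m + 3,
and (m+1)^3 + (m+1)^2 + 2·(m+1) − 1 = m^3 + 4m^2 + 7m + 3.
By induction, T_n = n^3 + n^2 + 2n − 1 for all n ≥ 1.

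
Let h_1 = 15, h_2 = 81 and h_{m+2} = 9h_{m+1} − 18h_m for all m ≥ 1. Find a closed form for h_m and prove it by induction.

Claim: h_m = 2·6^m + 3^m.

Base cases: h_1 = 15 and 2·6^1 + 3^1 = 15; h_2 = 81 and 2·6^2 + 3^2 = 81.
Assume h_i = 2·6^i + 3^i for all 1 ≤ i ≤ j, where j ≥ 2.
Then h_{j+1} = 9h_j − 18h_{j−1} = 9·(2·6^j + 3^j) − 18·(2·6^{j−1} + 3^{j−1}) = 2·(9·6 − 18)6^{j−1} + (9·3 − 18)3^{j−1} = 72·6^{j−1} + 9·3^{j−1} = 2·6^{j+1} + 3^{j+1}.
So the formula holds for j+1, and by strong induction h_m = 2·6^m + 3^m for all m ≥ 1.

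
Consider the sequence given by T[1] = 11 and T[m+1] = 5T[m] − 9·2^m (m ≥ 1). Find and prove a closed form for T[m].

Claim: T[m] = 5^m + 3·2^m.

Base case: T[1] = 11, and 5^1 + 3·2^1 = 5 + 6 = 11.
Assume T[k] = 5^k + 3·2^k for some k ≥ 1.
Then T[k+1] = 5T[k] − 9·2^k = 5·(5^k + 3·2^k) − 9·2^k = 5^{k+1} + 15·2^k − 9·2^k = 5^{k+1} + 6·2^k = 5^{k+1} + 3·2^{k+1}.
Hence T[m] = 5^m + 3·2^m for every m ≥ 1, by induction.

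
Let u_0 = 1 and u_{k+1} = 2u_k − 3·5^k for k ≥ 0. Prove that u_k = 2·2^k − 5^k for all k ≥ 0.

Base case: u_0 = 1, and 2·2^0 − 5^0 = 2 − 1 = 1.
Assume u_r = 2·2^r − 5^r for some r ≥ 0.
Then u_{r+1} = 2u_r − 3·5^r = 2·(2·2^r − 5^r) − 3·5^r = 2·2^{r+1} − 2·5^r − 3·5^r = 2·2^{r+1} − 5·5^r = 2·2^{r+1} − 5^{r+1}.
By induction, u_k = 2·2^k − 5^k for all k ≥ 0.

u_k = 2·2^k − 5^k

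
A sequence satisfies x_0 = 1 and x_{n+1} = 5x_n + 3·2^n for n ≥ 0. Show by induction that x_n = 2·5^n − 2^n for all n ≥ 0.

Base case: x_0 = 1, and 2·5^0 − 2^0 = 2 − 1 = 1.
Assume x_j = 2·5^j − 2^j for some j ≥ 0.
Then x_{j+1} = 5x_j + 3·2^j = 5·(2·5^j − 2^j) + 3·2^j = 2·5^{j+1} − 5·2^j + 3·2^j = 2·5^{j+1} − 2·2^j = 2·5^{j+1} − 2^{j+1}.
This completes the inductive step, so x_n = 2·5^n − 2^n for all n ≥ 0.

x_n = 2·5^n − 2^n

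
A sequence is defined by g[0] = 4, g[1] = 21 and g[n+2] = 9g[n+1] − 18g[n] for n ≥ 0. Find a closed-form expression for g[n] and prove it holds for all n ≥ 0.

Claim: g[n] = 3·6^n + 3^n.

Base cases: g[0] = 4 and 3·6^0 + 3^0 = 4; g[1] = 21 and 3·6^1 + 3^1 = 21.
Assume g[j] = 3·6^j + 3^j for all 0 ≤ j ≤ r, where r ≥ 1.
Then g[r+1] = 9g[r] − 18g[r−1] = 9·(3·6^r + 3^r) − 18·(3·6^{r−1} + 3^{r−1}) = 3·(9·6 − 18)6^{r−1} + (9·3 − 18)3^{r−1} = 108·6^{r−1} + 9·3^{r−1} = 3·6^{r+1} + 3^{r+1}.
So the formula holds for r+1, and by strong induction g[n] = 3·6^n + 3^n for all n ≥ 0.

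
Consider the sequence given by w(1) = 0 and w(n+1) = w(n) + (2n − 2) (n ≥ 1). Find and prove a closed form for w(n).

Claim: w(n) = n^2 − 3n + 2.

Base case: w(1) = 0, and 1^2 − 3·1 + 2 = 0.
Assume w(r) = r^2 − 3r + 2.
Then w(r+1) = w(r) + (2r − 2) = (r^2 − 3r + 2) + (2r − 2) = r^2 − r,
and (r+1)^2 − 3·(r+1) + 2 = r^2 − r.
Hence w(n) = n^2 − 3n + 2 for every n ≥ 1, by induction.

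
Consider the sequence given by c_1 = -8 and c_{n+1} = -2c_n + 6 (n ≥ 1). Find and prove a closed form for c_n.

Claim: c_n = 5·(-2)^n + 2.

Base case: c_1 = -8, and 5·(-2)^1 + 2 = -10 + 2 = -8.
Assume c_r = 5·(-2)^r + 2 for some r ≥ 1.
Then c_{r+1} = -2c_r + 6 = -2·(5·(-2)^r + 2) + 6 = -10·(-2)^r − 4 + 6 = 5·(-2)^{r+1} + 2.
So the formula holds for r+1, and by induction c_n = 5·(-2)^n + 2 for all n ≥ 1.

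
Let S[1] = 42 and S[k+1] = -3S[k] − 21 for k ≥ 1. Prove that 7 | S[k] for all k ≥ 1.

Base case: S[1] = 42 = 7·6, so 7 | S[1].
Assume 7 | S[r], so S[r] = 7t for some integer t.
Then S[r+1] = -3S[r] − 21 = -3·(7t) − 21 = 7(-3t − 3), so 7 | S[r+1].
This completes the inductive step, so 7 | S[k] for all k ≥ 1.

7 | S[k]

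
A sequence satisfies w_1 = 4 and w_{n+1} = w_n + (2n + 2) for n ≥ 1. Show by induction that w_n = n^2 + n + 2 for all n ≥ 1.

Base case: w_1 = 4, and 1^2 + 1 + 2 = 4.
Assume w_r = r^2 + r + 2.
Then w_{r+1} = w_r + (2r + 2) = (r^2 + r + 2) + (2r + 2) = r^2 + 3r + 4,
and (r+1)^2 + (r+1) + 2 = r^2 + 3r + 4.
By induction, w_n = n^2 + n + 2 for all n ≥ 1.

w_n = n^2 + n + 2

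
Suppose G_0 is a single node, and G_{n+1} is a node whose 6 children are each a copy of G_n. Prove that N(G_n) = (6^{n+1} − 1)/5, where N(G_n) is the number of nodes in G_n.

Base case: N(G_0) = 1, and (6^{0+1} − 1)/5 = 1.
Assume N(G_m) = (6^{m+1} − 1)/5.
Then N(G_{m+1}) = 1 + 6N(G_m) = 1 + 6·(6^{m+1} − 1)/5 = 1 + (6^{m+2} − 6)/5 = (5 + 6^{m+2} − 6)/5 = (6^{m+2} − 1)/5.
This completes the inductive step, so N(G_n) = (6^{n+1} − 1)/5 for all n ≥ 0.

N(G_n) = (6^{n+1} − 1)/5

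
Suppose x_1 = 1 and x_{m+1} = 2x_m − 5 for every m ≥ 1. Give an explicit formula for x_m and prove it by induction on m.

Claim: x_m = -2^{m+1} + 5.

Base case: x_1 = 1, and -2^{1+1} + 5 = -4 + 5 = 1.
Assume x_j = -2^{j+1} + 5 for some j ≥ 1.
Then x_{j+1} = 2x_j − 5 = 2·(-2^{j+1} + 5) − 5 = -2^{j+2} + 10 − 5 = -2^{j+2} + 5.
By induction, x_m = -2^{m+1} + 5 for all m ≥ 1.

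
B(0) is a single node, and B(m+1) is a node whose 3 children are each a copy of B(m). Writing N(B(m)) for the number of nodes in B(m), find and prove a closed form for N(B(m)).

Claim: N(B(m)) = (3^{m+1} − 1)/2.

Base case: N(B(0)) = 1, and (3^{0+1} − 1)/2 = 1.
Assume N(B(j)) = (3^{j+1} − 1)/2.
Then N(B(j+1)) = 1 + 3N(B(j)) = 1 + 3·(3^{j+1} − 1)/2 = 1 + (3^{j+2} − 3)/2 = (2 + 3^{j+2} − 3)/2 = (3^{j+2} − 1)/2.
This completes the inductive step, so N(B(m)) = (3^{m+1} − 1)/2 for all m ≥ 0.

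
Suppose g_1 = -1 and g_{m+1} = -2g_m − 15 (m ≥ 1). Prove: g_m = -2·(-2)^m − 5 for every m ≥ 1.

Base case: g_1 = -1, and -2·(-2)^1 − 5 = 4 − 5 = -1.
Assume g_k = -2·(-2)^k − 5 for some k ≥ 1.
Then g_{k+1} = -2g_k − 15 = -2·(-2·(-2)^k − 5) − 15 = 4·(-2)^k + 10 − 15 = -2·(-2)^{k+1} − 5.
So the formula holds for k+1, and by induction g_m = -2·(-2)^m − 5 for all m ≥ 1.

g_m = -2·(-2)^m − 5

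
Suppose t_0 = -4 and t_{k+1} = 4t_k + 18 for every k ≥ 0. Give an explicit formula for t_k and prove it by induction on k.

Claim: t_k = 2·4^k − 6.

Base case: t_0 = -4, and 2·4^0 − 6 = 2 − 6 = -4.
Assume t_j = 2·4^j − 6 for some j ≥ 0.
Then t_{j+1} = 4t_j + 18 = 4·(2·4^j − 6) + 18 = 8·4^j − 24 + 18 = 2·4^{j+1} − 6.
By induction, t_k = 2·4^k − 6 for all k ≥ 0.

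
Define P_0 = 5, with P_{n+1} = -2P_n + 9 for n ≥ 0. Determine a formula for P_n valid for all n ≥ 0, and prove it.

Claim: P_n = 2·(-2)^n + 3.

Base case: P_0 = 5, and 2·(-2)^0 + 3 = 2 + 3 = 5.
Assume P_j = 2·(-2)^j + 3 for some j ≥ 0.
Then P_{j+1} = -2P_j + 9 = -2·(2·(-2)^j + 3) + 9 = -4·(-2)^j − 6 + 9 = 2·(-2)^{j+1} + 3.
Hence P_n = 2·(-2)^n + 3 for every n ≥ 0, by induction.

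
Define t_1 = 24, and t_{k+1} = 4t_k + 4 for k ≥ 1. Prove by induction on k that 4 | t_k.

Base case: t_1 = 24 = 4·6, so 4 | t_1.
Assume 4 | t_j, so t_j = 4s for some integer s.
Then t_{j+1} = 4t_j + 4 = 4·(4s) + 4 = 4(4s + 1), so 4 | t_{j+1}.
This completes the inductive step, so 4 | t_k for all k ≥ 1.

4 | t_k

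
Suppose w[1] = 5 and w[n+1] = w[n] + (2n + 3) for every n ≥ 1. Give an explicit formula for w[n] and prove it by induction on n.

Claim: w[n] = n^2 + 2n + 2.

Base case: w[1] = 5, and 1^2 + 2·1 + 2 = 5.
Assume w[j] = j^2 + 2j + 2.
Then w[j+1] = w[j] + (2j + 3) = (j^2 + 2j + 2) + (2j + 3) = j^2 + 4j + 5,
and (j+1)^2 + 2·(j+1) + 2 = j^2 + 4j + 5.
By induction, w[n] = n^2 + 2n + 2 for all n ≥ 1.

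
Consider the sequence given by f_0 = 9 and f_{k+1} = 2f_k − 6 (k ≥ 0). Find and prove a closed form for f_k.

Claim: f_k = 3·2^k + 6.

Base case: f_0 = 9, and 3·2^0 + 6 = 3 + 6 = 9.
Assume f_m = 3·2^m + 6 for some m ≥ 0.
Then f_{m+1} = 2f_m − 6 = 2·(3·2^m + 6) − 6 = 6·2^m + 12 − 6 = 3·2^{m+1} + 6.
This completes the inductive step, so f_k = 3·2^k + 6 for all k ≥ 0.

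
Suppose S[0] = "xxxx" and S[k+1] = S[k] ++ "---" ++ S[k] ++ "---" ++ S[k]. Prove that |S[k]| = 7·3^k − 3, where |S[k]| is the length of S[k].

Base case: |S[0]| = 4, and 7·3^0 − 3 = 4.
Assume |S[r]| = 7·3^r − 3.
Then |S[r+1]| = 3|S[r]| + 6 = 3(7·3^r − 3) + 6 = 7·3^{r+1} − 9 + 6 = 7·3^{r+1} − 3.
Hence |S[k]| = 7·3^k − 3 for every k ≥ 0, by induction.

|S[k]| = 7·3^k − 3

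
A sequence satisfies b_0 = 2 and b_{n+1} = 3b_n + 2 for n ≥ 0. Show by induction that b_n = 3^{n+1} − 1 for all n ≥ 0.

Base case: b_0 = 2, and 3^{0+1} − 1 = 3 − 1 = 2.
Assume b_j = 3^{j+1} − 1 for some j ≥ 0.
Then b_{j+1} = 3b_j + 2 = 3·(3^{j+1} − 1) + 2 = 3^{j+2} − 3 + 2 = 3^{j+2} − 1.
So the formula holds for j+1, and by induction b_n = 3^{n+1} − 1 for all n ≥ 0.

b_n = 3^{n+1} − 1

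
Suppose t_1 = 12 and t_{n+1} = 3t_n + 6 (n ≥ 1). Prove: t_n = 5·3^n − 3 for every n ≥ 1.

Base case: t_1 = 12, and 5·3^1 − 3 = 15 − 3 = 12.
Assume t_k = 5·3^k − 3 for some k ≥ 1.
Then t_{k+1} = 3t_k + 6 = 3·(5·3^k − 3) + 6 = 15·3^k − 9 + 6 = 5·3^{k+1} − 3.
So the formula holds for k+1, and by induction t_n = 5·3^n − 3 for all n ≥ 1.

t_n = 5·3^n − 3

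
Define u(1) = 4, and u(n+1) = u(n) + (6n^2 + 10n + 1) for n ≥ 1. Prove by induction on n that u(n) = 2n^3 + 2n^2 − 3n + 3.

Base case: u(1) = 4, and 2·1^3 + 2·1^2 − 3·1 + 3 = 4.
Assume u(j) = 2j^3 + 2j^2 − 3j + 3.
Then u(j+1) = u(j) + (6j^2 + 10j + 1) = (2j^3 + 2j^2 − 3j + 3) + (6j^2 + 10j + 1) = 2j^3 + 8j^2 + 7j + 4,
and 2·(j+1)^3 + 2·(j+1)^2 − 3·(j+1) + 3 = 2j^3 + 8j^2 + 7j + 4.
Hence u(n) = 2n^3 + 2n^2 − 3n + 3 for every n ≥ 1, by induction.

u(n) = 2n^3 + 2n^2 − 3n + 3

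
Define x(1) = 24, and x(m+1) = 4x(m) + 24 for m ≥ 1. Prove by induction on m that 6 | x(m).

Base case: x(1) = 24 = 6·4, so 6 | x(1).
Assume 6 | x(j), so x(j) = 6t for some integer t.
Then x(j+1) = 4x(j) + 24 = 4·(6t) + 24 = 6(4t + 4), so 6 | x(j+1).
Hence 6 | x(m) for every m ≥ 1, by induction.

6 | x(m)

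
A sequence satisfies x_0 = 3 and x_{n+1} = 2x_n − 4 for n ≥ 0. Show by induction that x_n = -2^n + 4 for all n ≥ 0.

Base case: x_0 = 3, and -2^0 + 4 = -1 + 4 = 3.
Assume x_k = -2^k + 4 for some k ≥ 0.
Then x_{k+1} = 2x_k − 4 = 2·(-2^k + 4) − 4 = -2^{k+1} + 8 − 4 = -2^{k+1} + 4.
So the formula holds for k+1, and by induction x_n = -2^n + 4 for all n ≥ 0.

x_n = -2^n + 4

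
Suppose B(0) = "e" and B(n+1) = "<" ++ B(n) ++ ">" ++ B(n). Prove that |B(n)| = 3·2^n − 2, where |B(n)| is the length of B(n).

Base case: |B(0)| = 1, and 3·2^0 − 2 = 1.
Assume |B(k)| = 3·2^k − 2.
Then |B(k+1)| = 1 + |B(k)| + 1 + |B(k)| = 2|B(k)| + 2 = 2(3·2^k − 2) + 2 = 3·2^{k+1} − 4 + 2 = 3·2^{k+1} − 2.
By induction, |B(n)| = 3·2^n − 2 for all n ≥ 0.

|B(n)| = 3·2^n − 2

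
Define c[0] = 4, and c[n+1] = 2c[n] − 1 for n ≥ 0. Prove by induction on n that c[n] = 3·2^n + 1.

Base case: c[0] = 4, and 3·2^0 + 1 = 3 + 1 = 4.
Assume c[j] = 3·2^j + 1 for some j ≥ 0.
Then c[j+1] = 2c[j] − 1 = 2·(3·2^j + 1) − 1 = 6·2^j + 2 − 1 = 3·2^{j+1} + 1.
Hence c[n] = 3·2^n + 1 for every n ≥ 0, by induction.

c[n] = 3·2^n + 1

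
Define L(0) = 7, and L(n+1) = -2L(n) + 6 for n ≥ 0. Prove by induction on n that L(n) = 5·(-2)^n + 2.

Base case: L(0) = 7, and 5·(-2)^0 + 2 = 5 + 2 = 7.
Assume L(k) = 5·(-2)^k + 2 for some k ≥ 0.
Then L(k+1) = -2L(k) + 6 = -2·(5·(-2)^k + 2) + 6 = -10·(-2)^k − 4 + 6 = 5·(-2)^{k+1} + 2.
So the formula holds for k+1, and by induction L(n) = 5·(-2)^n + 2 for all n ≥ 0.

L(n) = 5·(-2)^n + 2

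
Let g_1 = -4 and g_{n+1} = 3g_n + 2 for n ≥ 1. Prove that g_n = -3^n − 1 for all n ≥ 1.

Base case: g_1 = -4, and -3^1 − 1 = -3 − 1 = -4.
Assume g_k = -3^k − 1 for some k ≥ 1.
Then g_{k+1} = 3g_k + 2 = 3·(-3^k − 1) + 2 = -3^{k+1} − 3 + 2 = -3^{k+1} − 1.
This completes the inductive step, so g_n = -3^n − 1 for all n ≥ 1.

g_n = -3^n − 1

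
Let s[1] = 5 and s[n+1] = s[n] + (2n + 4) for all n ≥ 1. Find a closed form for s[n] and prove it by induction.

Claim: s[n] = n^2 + 3n + 1.

Base case: s[1] = 5, and 1^2 + 3·1 + 1 = 5.
Assume s[k] = k^2 + 3k + 1.
Then s[k+1] = s[k] + (2k + 4) = (k^2 + 3k + 1) + (2k + 4) = k^2 + 5k + 5,
and (k+1)^2 + 3·(k+1) + 1 = k^2 + 5k + 5.
By induction, s[n] = n^2 + 3n + 1 for all n ≥ 1.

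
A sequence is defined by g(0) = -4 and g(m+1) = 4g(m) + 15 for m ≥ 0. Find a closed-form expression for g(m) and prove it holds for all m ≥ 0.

Claim: g(m) = 4^m − 5.

Base case: g(0) = -4, and 4^0 − 5 = 1 − 5 = -4.
Assume g(j) = 4^j − 5 for some j ≥ 0.
Then g(j+1) = 4g(j) + 15 = 4·(4^j − 5) + 15 = 4^{j+1} − 20 + 15 = 4^{j+1} − 5.
By induction, g(m) = 4^m − 5 for all m ≥ 0.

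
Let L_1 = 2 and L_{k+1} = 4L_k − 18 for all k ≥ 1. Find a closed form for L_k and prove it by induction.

Claim: L_k = -4^k + 6.

Base case: L_1 = 2, and -4^1 + 6 = -4 + 6 = 2.
Assume L_m = -4^m + 6 for some m ≥ 1.
Then L_{m+1} = 4L_m − 18 = 4·(-4^m + 6) − 18 = -4^{m+1} + 24 − 18 = -4^{m+1} + 6.
This completes the inductive step, so L_k = -4^k + 6 for all k ≥ 1.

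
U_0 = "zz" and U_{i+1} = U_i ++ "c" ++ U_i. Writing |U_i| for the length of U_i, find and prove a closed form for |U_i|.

Claim: |U_i| = 3·2^i − 1.

Base case: |U_0| = 2, and 3·2^0 − 1 = 2.
Assume |U_k| = 3·2^k − 1.
Then |U_{k+1}| = |U_k| + 1 + |U_k| = 2|U_k| + 1 = 2(3·2^k − 1) + 1 = 3·2^{k+1} − 2 + 1 = 3·2^{k+1} − 1.
This completes the inductive step, so |U_i| = 3·2^i − 1 for all i ≥ 0.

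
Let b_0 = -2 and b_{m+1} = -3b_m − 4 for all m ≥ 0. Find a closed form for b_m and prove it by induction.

Claim: b_m = -(-3)^m − 1.

Base case: b_0 = -2, and -(-3)^0 − 1 = -1 − 1 = -2.
Assume b_k = -(-3)^k − 1 for some k ≥ 0.
Then b_{k+1} = -3b_k − 4 = -3·(-(-3)^k − 1) − 4 = 3·(-3)^k + 3 − 4 = -(-3)^{k+1} − 1.
By induction, b_m = -(-3)^m − 1 for all m ≥ 0.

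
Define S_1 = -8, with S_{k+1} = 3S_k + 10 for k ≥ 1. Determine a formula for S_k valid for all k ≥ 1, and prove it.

Claim: S_k = -3^k − 5.

Base case: S_1 = -8, and -3^1 − 5 = -3 − 5 = -8.
Assume S_r = -3^r − 5 for some r ≥ 1.
Then S_{r+1} = 3S_r + 10 = 3·(-3^r − 5) + 10 = -3^{r+1} − 15 + 10 = -3^{r+1} − 5.
This completes the inductive step, so S_k = -3^k − 5 for all k ≥ 1.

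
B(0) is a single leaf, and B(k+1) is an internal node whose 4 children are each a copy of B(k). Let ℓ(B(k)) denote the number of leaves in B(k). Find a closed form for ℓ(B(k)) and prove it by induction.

Claim: ℓ(B(k)) = 4^k.

Base case: ℓ(B(0)) = 1, and 4^0 = 1.
Assume ℓ(B(j)) = 4^j.
Then ℓ(B(j+1)) = 4·ℓ(B(j)) = 4·4^j = 4^{j+1}.
This completes the inductive step, so ℓ(B(k)) = 4^k for all k ≥ 0.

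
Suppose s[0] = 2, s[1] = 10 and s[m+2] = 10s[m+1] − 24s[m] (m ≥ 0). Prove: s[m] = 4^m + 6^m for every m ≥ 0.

Base cases: s[0] = 2 and 4^0 + 6^0 = 2; s[1] = 10 and 4^1 + 6^1 = 10.
Assume s[j] = 4^j + 6^j for all 0 ≤ j ≤ r, where r ≥ 1.
Then s[r+1] = 10s[r] − 24s[r−1] = 10·(4^r + 6^r) − 24·(4^{r−1} + 6^{r−1}) = (10·4 − 24)4^{r−1} + (10·6 − 24)6^{r−1} = 16·4^{r−1} + 36·6^{r−1} = 4^{r+1} + 6^{r+1}.
This completes the inductive step, so s[m] = 4^m + 6^m for all m ≥ 0.

s[m] = 4^m + 6^m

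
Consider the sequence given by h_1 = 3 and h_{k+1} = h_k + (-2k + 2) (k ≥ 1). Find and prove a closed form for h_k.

Claim: h_k = -k^2 + 3k + 1.

Base case: h_1 = 3, and -1^2 + 3·1 + 1 = 3.
Assume h_j = -j^2 + 3j + 1.
Then h_{j+1} = h_j + (-2j + 2) = (-j^2 + 3j + 1) + (-2j + 2) = -j^2 + j + 3,
and -(j+1)^2 + 3·(j+1) + 1 = -j^2 + j + 3.
By induction, h_k = -k^2 + 3k + 1 for all k ≥ 1.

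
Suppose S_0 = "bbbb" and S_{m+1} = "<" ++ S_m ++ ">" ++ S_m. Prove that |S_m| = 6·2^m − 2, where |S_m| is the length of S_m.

Base case: |S_0| = 4, and 6·2^0 − 2 = 4.
Assume |S_j| = 6·2^j − 2.
Then |S_{j+1}| = 1 + |S_j| + 1 + |S_j| = 2|S_j| + 2 = 2(6·2^j − 2) + 2 = 6·2^{j+1} − 4 + 2 = 6·2^{j+1} − 2.
So the formula holds for j+1, and by induction |S_m| = 6·2^m − 2 for all m ≥ 0.

|S_m| = 6·2^m − 2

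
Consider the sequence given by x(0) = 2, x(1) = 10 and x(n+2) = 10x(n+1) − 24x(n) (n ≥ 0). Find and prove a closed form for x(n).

Claim: x(n) = 4^n + 6^n.

Base cases: x(0) = 2 and 4^0 + 6^0 = 2; x(1) = 10 and 4^1 + 6^1 = 10.
Assume x(j) = 4^j + 6^j for all 0 ≤ j ≤ m, where m ≥ 1.
Then x(m+1) = 10x(m) − 24x(m−1) = 10·(4^m + 6^m) − 24·(4^{m−1} + 6^{m−1}) = (10·4 − 24)4^{m−1} + (10·6 − 24)6^{m−1} = 16·4^{m−1} + 36·6^{m−1} = 4^{m+1} + 6^{m+1}.
This completes the inductive step, so x(n) = 4^n + 6^n for all n ≥ 0.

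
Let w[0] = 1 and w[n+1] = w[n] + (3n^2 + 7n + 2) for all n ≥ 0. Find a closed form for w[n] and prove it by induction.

Claim: w[n] = n^3 + 2n^2 − n + 1.

Base case: w[0] = 1, and 0^3 + 2·0^2 − 0 + 1 = 1.
Assume w[k] = k^3 + 2k^2 − k + 1.
Then w[k+1] = w[k] + (3k^2 + 7k + 2) = (k^3 + 2k^2 − k + 1) + (3k^2 + 7k + 2) = k^3 + 5k^2 + 6k + 3,
and (k+1)^3 + 2·(k+1)^2 − (k+1) + 1 = k^3 + 5k^2 + 6k + 3.
Hence w[n] = n^3 + 2n^2 − n + 1 for every n ≥ 0, by induction.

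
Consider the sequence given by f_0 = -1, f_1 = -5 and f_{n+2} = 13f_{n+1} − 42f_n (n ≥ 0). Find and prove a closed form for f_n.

Claim: f_n = 7^n − 2·6^n.

Base cases: f_0 = -1 and 7^0 − 2·6^0 = -1; f_1 = -5 and 7^1 − 2·6^1 = -5.
Assume f_j = 7^j − 2·6^j for all 0 ≤ j ≤ m, where m ≥ 1.
Then f_{m+1} = 13f_m − 42f_{m−1} = 13·(7^m − 2·6^m) − 42·(7^{m−1} − 2·6^{m−1}) = (13·7 − 42)7^{m−1} − 2·(13·6 − 42)6^{m−1} = 49·7^{m−1} − 72·6^{m−1} = 7^{m+1} − 2·6^{m+1}.
Hence f_n = 7^n − 2·6^n for every n ≥ 0, by strong induction.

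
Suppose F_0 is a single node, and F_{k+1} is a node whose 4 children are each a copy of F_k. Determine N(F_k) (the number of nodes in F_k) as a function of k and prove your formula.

Claim: N(F_k) = (4^{k+1} − 1)/3.

Base case: N(F_0) = 1, and (4^{0+1} − 1)/3 = 1.
Assume N(F_j) = (4^{j+1} − 1)/3.
Then N(F_{j+1}) = 1 + 4N(F_j) = 1 + 4·(4^{j+1} − 1)/3 = 1 + (4^{j+2} − 4)/3 = (3 + 4^{j+2} − 4)/3 = (4^{j+2} − 1)/3.
So the formula holds for j+1, and by induction N(F_k) = (4^{k+1} − 1)/3 for all k ≥ 0.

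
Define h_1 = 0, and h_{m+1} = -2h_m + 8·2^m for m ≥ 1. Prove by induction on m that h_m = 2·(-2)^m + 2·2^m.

Base case: h_1 = 0, and 2·(-2)^1 + 2·2^1 = -4 + 4 = 0.
Assume h_k = 2·(-2)^k + 2·2^k for some k ≥ 1.
Then h_{k+1} = -2h_k + 8·2^k = -2·(2·(-2)^k + 2·2^k) + 8·2^k = 2·(-2)^{k+1} − 4·2^k + 8·2^k = 2·(-2)^{k+1} + 4·2^k = 2·(-2)^{k+1} + 2·2^{k+1}.
So the formula holds for k+1, and by induction h_m = 2·(-2)^m + 2·2^m for all m ≥ 1.

h_m = 2·(-2)^m + 2·2^m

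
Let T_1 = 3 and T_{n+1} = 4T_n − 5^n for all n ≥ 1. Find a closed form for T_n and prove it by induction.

Claim: T_n = 2·4^n − 5^n.

Base case: T_1 = 3, and 2·4^1 − 5^1 = 8 − 5 = 3.
Assume T_k = 2·4^k − 5^k for some k ≥ 1.
Then T_{k+1} = 4T_k − 5^k = 4·(2·4^k − 5^k) − 5^k = 2·4^{k+1} − 4·5^k − 5^k = 2·4^{k+1} − 5·5^k = 2·4^{k+1} − 5^{k+1}.
This completes the inductive step, so T_n = 2·4^n − 5^n for all n ≥ 1.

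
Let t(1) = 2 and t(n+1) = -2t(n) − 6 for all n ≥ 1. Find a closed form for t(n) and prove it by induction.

Claim: t(n) = -2·(-2)^n − 2.

Base case: t(1) = 2, and -2·(-2)^1 − 2 = 4 − 2 = 2.
Assume t(r) = -2·(-2)^r − 2 for some r ≥ 1.
Then t(r+1) = -2t(r) − 6 = -2·(-2·(-2)^r − 2) − 6 = 4·(-2)^r + 4 − 6 = -2·(-2)^{r+1} − 2.
This completes the inductive step, so t(n) = -2·(-2)^n − 2 for all n ≥ 1.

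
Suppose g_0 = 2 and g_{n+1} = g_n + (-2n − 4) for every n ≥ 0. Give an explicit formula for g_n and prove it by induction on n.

Claim: g_n = -n^2 − 3n + 2.

Base case: g_0 = 2, and -0^2 − 3·0 + 2 = 2.
Assume g_k = -k^2 − 3k + 2.
Then g_{k+1} = g_k + (-2k − 4) = (-k^2 − 3k + 2) + (-2k − 4) = -k^2 − 5k − 2,
and -(k+1)^2 − 3·(k+1) + 2 = -k^2 − 5k − 2.
Hence g_n = -n^2 − 3n + 2 for every n ≥ 0, by induction.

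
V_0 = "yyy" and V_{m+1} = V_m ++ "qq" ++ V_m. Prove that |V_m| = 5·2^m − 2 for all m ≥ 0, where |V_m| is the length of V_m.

Base case: |V_0| = 3, and 5·2^0 − 2 = 3.
Assume |V_j| = 5·2^j − 2.
Then |V_{j+1}| = |V_j| + 2 + |V_j| = 2|V_j| + 2 = 2(5·2^j − 2) + 2 = 5·2^{j+1} − 4 + 2 = 5·2^{j+1} − 2.
Hence |V_m| = 5·2^m − 2 for every m ≥ 0, by induction.

|V_m| = 5·2^m − 2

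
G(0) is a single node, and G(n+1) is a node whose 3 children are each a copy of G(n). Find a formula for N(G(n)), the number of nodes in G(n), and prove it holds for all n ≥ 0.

Claim: N(G(n)) = (3^{n+1} − 1)/2.

Base case: N(G(0)) = 1, and (3^{0+1} − 1)/2 = 1.
Assume N(G(j)) = (3^{j+1} − 1)/2.
Then N(G(j+1)) = 1 + 3N(G(j)) = 1 + 3·(3^{j+1} − 1)/2 = 1 + (3^{j+2} − 3)/2 = (2 + 3^{j+2} − 3)/2 = (3^{j+2} − 1)/2.
Hence N(G(n)) = (3^{n+1} − 1)/2 for every n ≥ 0, by induction.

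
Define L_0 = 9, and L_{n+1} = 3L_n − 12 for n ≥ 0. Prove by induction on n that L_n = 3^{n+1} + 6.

Base case: L_0 = 9, and 3^{0+1} + 6 = 3 + 6 = 9.
Assume L_m = 3^{m+1} + 6 for some m ≥ 0.
Then L_{m+1} = 3L_m − 12 = 3·(3^{m+1} + 6) − 12 = 3^{m+2} + 18 − 12 = 3^{m+2} + 6.
Hence L_n = 3^{n+1} + 6 for every n ≥ 0, by induction.

L_n = 3^{n+1} + 6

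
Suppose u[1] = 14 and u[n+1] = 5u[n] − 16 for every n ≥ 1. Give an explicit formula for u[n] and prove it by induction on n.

Claim: u[n] = 2·5^n + 4.

Base case: u[1] = 14, and 2·5^1 + 4 = 10 + 4 = 14.
Assume u[r] = 2·5^r + 4 for some r ≥ 1.
Then u[r+1] = 5u[r] − 16 = 5·(2·5^r + 4) − 16 = 10·5^r + 20 − 16 = 2·5^{r+1} + 4.
So the formula holds for r+1, and by induction u[n] = 2·5^n + 4 for all n ≥ 1.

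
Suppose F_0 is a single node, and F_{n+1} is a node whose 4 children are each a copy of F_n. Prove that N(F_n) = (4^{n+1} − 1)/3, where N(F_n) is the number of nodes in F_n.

Base case: N(F_0) = 1, and (4^{0+1} − 1)/3 = 1.
Assume N(F_m) = (4^{m+1} − 1)/3.
Then N(F_{m+1}) = 1 + 4N(F_m) = 1 + 4·(4^{m+1} − 1)/3 = 1 + (4^{m+2} − 4)/3 = (3 + 4^{m+2} − 4)/3 = (4^{m+2} − 1)/3.
By induction, N(F_n) = (4^{n+1} − 1)/3 for all n ≥ 0.

N(F_n) = (4^{n+1} − 1)/3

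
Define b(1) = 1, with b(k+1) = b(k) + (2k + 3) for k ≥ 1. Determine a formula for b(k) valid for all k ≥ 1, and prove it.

Claim: b(k) = k^2 + 2k − 2.

Base case: b(1) = 1, and 1^2 + 2·1 − 2 = 1.
Assume b(m) = m^2 + 2m − 2.
Then b(m+1) = b(m) + (2m + 3) = (m^2 + 2m − 2) + (2m + 3) = m^2 + 4m + 1,
and (m+1)^2 + 2·(m+1) − 2 = m^2 + 4m + 1.
By induction, b(k) = k^2 + 2k − 2 for all k ≥ 1.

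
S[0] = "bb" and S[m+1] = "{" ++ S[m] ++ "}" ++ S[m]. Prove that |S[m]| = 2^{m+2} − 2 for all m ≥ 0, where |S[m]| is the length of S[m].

Base case: |S[0]| = 2, and 2^{0+2} − 2 = 2.
Assume |S[r]| = 2^{r+2} − 2.
Then |S[r+1]| = 1 + |S[r]| + 1 + |S[r]| = 2|S[r]| + 2 = 2(2^{r+2} − 2) + 2 = 2^{r+3} − 4 + 2 = 2^{r+3} − 2.
Hence |S[m]| = 2^{m+2} − 2 for every m ≥ 0, by induction.

|S[m]| = 2^{m+2} − 2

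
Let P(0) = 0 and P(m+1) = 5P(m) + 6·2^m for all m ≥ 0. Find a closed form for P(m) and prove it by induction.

Claim: P(m) = 2·5^m − 2·2^m.

Base case: P(0) = 0, and 2·5^0 − 2·2^0 = 2 − 2 = 0.
Assume P(r) = 2·5^r − 2·2^r for some r ≥ 0.
Then P(r+1) = 5P(r) + 6·2^r = 5·(2·5^r − 2·2^r) + 6·2^r = 2·5^{r+1} − 10·2^r + 6·2^r = 2·5^{r+1} − 4·2^r = 2·5^{r+1} − 2·2^{r+1}.
This completes the inductive step, so P(m) = 2·5^m − 2·2^m for all m ≥ 0.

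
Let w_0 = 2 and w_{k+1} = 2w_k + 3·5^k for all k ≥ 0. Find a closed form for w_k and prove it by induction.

Claim: w_k = 2^k + 5^k.

Base case: w_0 = 2, and 2^0 + 5^0 = 1 + 1 = 2.
Assume w_m = 2^m + 5^m for some m ≥ 0.
Then w_{m+1} = 2w_m + 3·5^m = 2·(2^m + 5^m) + 3·5^m = 2^{m+1} + 2·5^m + 3·5^m = 2^{m+1} + 5·5^m = 2^{m+1} + 5^{m+1}.
So the formula holds for m+1, and by induction w_k = 2^k + 5^k for all k ≥ 0.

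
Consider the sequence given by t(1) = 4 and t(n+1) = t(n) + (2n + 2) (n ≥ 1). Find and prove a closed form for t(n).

Claim: t(n) = n^2 + n + 2.

Base case: t(1) = 4, and 1^2 + 1 + 2 = 4.
Assume t(j) = j^2 + j + 2.
Then t(j+1) = t(j) + (2j + 2) = (j^2 + j + 2) + (2j + 2) = j^2 + 3j + 4,
and (j+1)^2 + (j+1) + 2 = j^2 + 3j + 4.
This completes the inductive step, so t(n) = n^2 + n + 2 for all n ≥ 1.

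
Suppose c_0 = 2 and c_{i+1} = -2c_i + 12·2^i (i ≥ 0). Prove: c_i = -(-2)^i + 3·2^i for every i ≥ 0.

Base case: c_0 = 2, and -(-2)^0 + 3·2^0 = -1 + 3 = 2.
Assume c_m = -(-2)^m + 3·2^m for some m ≥ 0.
Then c_{m+1} = -2c_m + 12·2^m = -2·(-(-2)^m + 3·2^m) + 12·2^m = -(-2)^{m+1} − 6·2^m + 12·2^m = -(-2)^{m+1} + 6·2^m = -(-2)^{m+1} + 3·2^{m+1}.
This completes the inductive step, so c_i = -(-2)^i + 3·2^i for all i ≥ 0.

c_i = -(-2)^i + 3·2^i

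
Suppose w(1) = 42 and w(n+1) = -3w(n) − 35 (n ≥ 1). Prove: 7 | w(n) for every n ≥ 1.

Base case: w(1) = 42 = 7·6, so 7 | w(1).
Assume 7 | w(m), so w(m) = 7t for some integer t.
Then w(m+1) = -3w(m) − 35 = -3·(7t) − 35 = 7(-3t − 5), so 7 | w(m+1).
Hence 7 | w(n) for every n ≥ 1, by induction.

7 | w(n)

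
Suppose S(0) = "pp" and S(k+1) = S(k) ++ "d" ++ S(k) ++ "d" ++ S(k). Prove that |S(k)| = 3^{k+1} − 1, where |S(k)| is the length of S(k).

Base case: |S(0)| = 2, and 3^{0+1} − 1 = 2.
Assume |S(j)| = 3^{j+1} − 1.
Then |S(j+1)| = 3|S(j)| + 2 = 3(3^{j+1} − 1) + 2 = 3^{j+2} − 3 + 2 = 3^{j+2} − 1.
By induction, |S(k)| = 3^{k+1} − 1 for all k ≥ 0.

|S(k)| = 3^{k+1} − 1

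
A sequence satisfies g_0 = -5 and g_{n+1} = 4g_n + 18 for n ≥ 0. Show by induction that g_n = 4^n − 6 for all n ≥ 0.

Base case: g_0 = -5, and 4^0 − 6 = 1 − 6 = -5.
Assume g_r = 4^r − 6 for some r ≥ 0.
Then g_{r+1} = 4g_r + 18 = 4·(4^r − 6) + 18 = 4^{r+1} − 24 + 18 = 4^{r+1} − 6.
This completes the inductive step, so g_n = 4^n − 6 for all n ≥ 0.

g_n = 4^n − 6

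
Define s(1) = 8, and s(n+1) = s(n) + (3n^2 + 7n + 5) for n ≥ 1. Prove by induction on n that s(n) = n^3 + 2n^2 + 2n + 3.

Base case: s(1) = 8, and 1^3 + 2·1^2 + 2·1 + 3 = 8.
Assume s(m) = m^3 + 2m^2 + 2m + 3.
Then s(m+1) = s(m) + (3m^2 + 7m + 5) = (m^3 + 2m^2 + 2m + 3) + (3m^2 + 7m + 5) = m^3 + 5m^2 + 9m + 8,
and (m+1)^3 + 2·(m+1)^2 + 2·(m+1) + 3 = m^3 + 5m^2 + 9m + 8.
Hence s(n) = n^3 + 2n^2 + 2n + 3 for every n ≥ 1, by induction.

s(n) = n^3 + 2n^2 + 2n + 3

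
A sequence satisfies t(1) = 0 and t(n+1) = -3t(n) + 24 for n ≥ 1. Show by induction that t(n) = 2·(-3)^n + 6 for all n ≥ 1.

Base case: t(1) = 0, and 2·(-3)^1 + 6 = -6 + 6 = 0.
Assume t(j) = 2·(-3)^j + 6 for some j ≥ 1.
Then t(j+1) = -3t(j) + 24 = -3·(2·(-3)^j + 6) + 24 = -6·(-3)^j − 18 + 24 = 2·(-3)^{j+1} + 6.
So the formula holds for j+1, and by induction t(n) = 2·(-3)^n + 6 for all n ≥ 1.

t(n) = 2·(-3)^n + 6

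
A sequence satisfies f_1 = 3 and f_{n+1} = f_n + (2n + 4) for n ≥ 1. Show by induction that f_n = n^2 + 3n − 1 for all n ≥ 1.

Base case: f_1 = 3, and 1^2 + 3·1 − 1 = 3.
Assume f_k = k^2 + 3k − 1.
Then f_{k+1} = f_k + (2k + 4) = (k^2 + 3k − 1) + (2k + 4) = k^2 + 5k + 3,
and (k+1)^2 + 3·(k+1) − 1 = k^2 + 5k + 3.
This completes the inductive step, so f_n = n^2 + 3n − 1 for all n ≥ 1.

f_n = n^2 + 3n − 1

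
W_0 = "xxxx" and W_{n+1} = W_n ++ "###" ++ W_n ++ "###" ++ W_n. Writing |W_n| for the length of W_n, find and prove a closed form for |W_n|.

Claim: |W_n| = 7·3^n − 3.

Base case: |W_0| = 4, and 7·3^0 − 3 = 4.
Assume |W_j| = 7·3^j − 3.
Then |W_{j+1}| = 3|W_j| + 6 = 3(7·3^j − 3) + 6 = 7·3^{j+1} − 9 + 6 = 7·3^{j+1} − 3.
This completes the inductive step, so |W_n| = 7·3^n − 3 for all n ≥ 0.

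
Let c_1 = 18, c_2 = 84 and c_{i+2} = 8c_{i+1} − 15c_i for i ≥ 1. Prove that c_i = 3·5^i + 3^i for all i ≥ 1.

Base cases: c_1 = 18 and 3·5^1 + 3^1 = 18; c_2 = 84 and 3·5^2 + 3^2 = 84.
Assume c_j = 3·5^j + 3^j for all 1 ≤ j ≤ r, where r ≥ 2.
Then c_{r+1} = 8c_r − 15c_{r−1} = 8·(3·5^r + 3^r) − 15·(3·5^{r−1} + 3^{r−1}) = 3·(8·5 − 15)5^{r−1} + (8·3 − 15)3^{r−1} = 75·5^{r−1} + 9·3^{r−1} = 3·5^{r+1} + 3^{r+1}.
This completes the inductive step, so c_i = 3·5^i + 3^i for all i ≥ 1.

c_i = 3·5^i + 3^i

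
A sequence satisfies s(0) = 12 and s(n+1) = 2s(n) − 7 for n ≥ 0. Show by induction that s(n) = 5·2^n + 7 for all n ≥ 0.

Base case: s(0) = 12, and 5·2^0 + 7 = 5 + 7 = 12.
Assume s(j) = 5·2^j + 7 for some j ≥ 0.
Then s(j+1) = 2s(j) − 7 = 2·(5·2^j + 7) − 7 = 10·2^j + 14 − 7 = 5·2^{j+1} + 7.
Hence s(n) = 5·2^n + 7 for every n ≥ 0, by induction.

s(n) = 5·2^n + 7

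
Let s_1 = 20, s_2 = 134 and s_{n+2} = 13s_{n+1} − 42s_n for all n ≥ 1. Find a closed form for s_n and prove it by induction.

Claim: s_n = 2·7^n + 6^n.

Base cases: s_1 = 20 and 2·7^1 + 6^1 = 20; s_2 = 134 and 2·7^2 + 6^2 = 134.
Assume s_j = 2·7^j + 6^j for all 1 ≤ j ≤ k, where k ≥ 2.
Then s_{k+1} = 13s_k − 42s_{k−1} = 13·(2·7^k + 6^k) − 42·(2·7^{k−1} + 6^{k−1}) = 2·(13·7 − 42)7^{k−1} + (13·6 − 42)6^{k−1} = 98·7^{k−1} + 36·6^{k−1} = 2·7^{k+1} + 6^{k+1}.
So the formula holds for k+1, and by strong induction s_n = 2·7^n + 6^n for all n ≥ 1.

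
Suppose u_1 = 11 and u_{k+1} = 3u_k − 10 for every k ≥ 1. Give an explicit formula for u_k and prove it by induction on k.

Claim: u_k = 2·3^k + 5.

Base case: u_1 = 11, and 2·3^1 + 5 = 6 + 5 = 11.
Assume u_m = 2·3^m + 5 for some m ≥ 1.
Then u_{m+1} = 3u_m − 10 = 3·(2·3^m + 5) − 10 = 6·3^m + 15 − 10 = 2·3^{m+1} + 5.
This completes the inductive step, so u_k = 2·3^k + 5 for all k ≥ 1.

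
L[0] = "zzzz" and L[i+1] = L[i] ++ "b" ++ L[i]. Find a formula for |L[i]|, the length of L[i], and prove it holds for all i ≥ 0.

Claim: |L[i]| = 5·2^i − 1.

Base case: |L[0]| = 4, and 5·2^0 − 1 = 4.
Assume |L[k]| = 5·2^k − 1.
Then |L[k+1]| = |L[k]| + 1 + |L[k]| = 2|L[k]| + 1 = 2(5·2^k − 1) + 1 = 5·2^{k+1} − 2 + 1 = 5·2^{k+1} − 1.
By induction, |L[i]| = 5·2^i − 1 for all i ≥ 0.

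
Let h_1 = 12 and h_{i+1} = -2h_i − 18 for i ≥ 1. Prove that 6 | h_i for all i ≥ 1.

Base case: h_1 = 12 = 6·2, so 6 | h_1.
Assume 6 | h_k, so h_k = 6t for some integer t.
Then h_{k+1} = -2h_k − 18 = -2·(6t) − 18 = 6(-2t − 3), so 6 | h_{k+1}.
So the property holds for k+1, and by induction 6 | h_i for all i ≥ 1.

6 | h_i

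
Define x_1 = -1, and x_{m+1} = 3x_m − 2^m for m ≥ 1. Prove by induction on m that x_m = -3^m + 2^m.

Base case: x_1 = -1, and -3^1 + 2^1 = -3 + 2 = -1.
Assume x_r = -3^r + 2^r for some r ≥ 1.
Then x_{r+1} = 3x_r − 2^r = 3·(-3^r + 2^r) − 2^r = -3^{r+1} + 3·2^r − 2^r = -3^{r+1} + 2·2^r = -3^{r+1} + 2^{r+1}.
Hence x_m = -3^m + 2^m for every m ≥ 1, by induction.

x_m = -3^m + 2^m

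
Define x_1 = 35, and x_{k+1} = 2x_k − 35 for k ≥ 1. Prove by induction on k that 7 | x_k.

Base case: x_1 = 35 = 7·5, so 7 | x_1.
Assume 7 | x_j, so x_j = 7t for some integer t.
Then x_{j+1} = 2x_j − 35 = 2·(7t) − 35 = 7(2t − 5), so 7 | x_{j+1}.
By induction, 7 | x_k for all k ≥ 1.

7 | x_k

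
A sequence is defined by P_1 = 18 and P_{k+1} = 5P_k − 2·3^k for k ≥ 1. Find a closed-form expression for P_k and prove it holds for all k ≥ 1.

Claim: P_k = 3·5^k + 3^k.

Base case: P_1 = 18, and 3·5^1 + 3^1 = 15 + 3 = 18.
Assume P_j = 3·5^j + 3^j for some j ≥ 1.
Then P_{j+1} = 5P_j − 2·3^j = 5·(3·5^j + 3^j) − 2·3^j = 3·5^{j+1} + 5·3^j − 2·3^j = 3·5^{j+1} + 3·3^j = 3·5^{j+1} + 3^{j+1}.
So the formula holds for j+1, and by induction P_k = 3·5^k + 3^k for all k ≥ 1.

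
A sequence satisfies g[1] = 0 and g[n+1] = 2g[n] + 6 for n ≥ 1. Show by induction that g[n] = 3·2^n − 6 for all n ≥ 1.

Base case: g[1] = 0, and 3·2^1 − 6 = 6 − 6 = 0.
Assume g[j] = 3·2^j − 6 for some j ≥ 1.
Then g[j+1] = 2g[j] + 6 = 2·(3·2^j − 6) + 6 = 6·2^j − 12 + 6 = 3·2^{j+1} − 6.
Hence g[n] = 3·2^n − 6 for every n ≥ 1, by induction.

g[n] = 3·2^n − 6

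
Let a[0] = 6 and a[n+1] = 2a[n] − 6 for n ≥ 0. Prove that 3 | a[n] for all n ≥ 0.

Base case: a[0] = 6 = 3·2, so 3 | a[0].
Assume 3 | a[m], so a[m] = 3t for some integer t.
Then a[m+1] = 2a[m] − 6 = 2·(3t) − 6 = 3(2t − 2), so 3 | a[m+1].
Hence 3 | a[n] for every n ≥ 0, by induction.

3 | a[n]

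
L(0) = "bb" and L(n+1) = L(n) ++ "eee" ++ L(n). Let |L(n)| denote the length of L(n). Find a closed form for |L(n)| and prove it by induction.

Claim: |L(n)| = 5·2^n − 3.

Base case: |L(0)| = 2, and 5·2^0 − 3 = 2.
Assume |L(m)| = 5·2^m − 3.
Then |L(m+1)| = |L(m)| + 3 + |L(m)| = 2|L(m)| + 3 = 2(5·2^m − 3) + 3 = 5·2^{m+1} − 6 + 3 = 5·2^{m+1} − 3.
So the formula holds for m+1, and by induction |L(n)| = 5·2^n − 3 for all n ≥ 0.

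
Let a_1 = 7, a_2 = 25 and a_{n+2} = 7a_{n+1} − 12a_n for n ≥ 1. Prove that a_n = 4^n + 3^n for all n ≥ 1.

Base cases: a_1 = 7 and 4^1 + 3^1 = 7; a_2 = 25 and 4^2 + 3^2 = 25.
Assume a_i = 4^i + 3^i for all 1 ≤ i ≤ j, where j ≥ 2.
Then a_{j+1} = 7a_j − 12a_{j−1} = 7·(4^j + 3^j) − 12·(4^{j−1} + 3^{j−1}) = (7·4 − 12)4^{j−1} + (7·3 − 12)3^{j−1} = 16·4^{j−1} + 9·3^{j−1} = 4^{j+1} + 3^{j+1}.
Hence a_n = 4^n + 3^n for every n ≥ 1, by strong induction.

a_n = 4^n + 3^n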